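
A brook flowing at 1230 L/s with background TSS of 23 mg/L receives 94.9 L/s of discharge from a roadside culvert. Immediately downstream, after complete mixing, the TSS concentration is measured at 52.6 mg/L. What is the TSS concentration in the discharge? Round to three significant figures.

Mass balance: 1230·23.00 + 94.90·Cₑ = 1325·52.60
→ Cₑ = (1325·52.60 − 1230·23.00) / 94.90 = 436.2 mg/L.

436 mg/L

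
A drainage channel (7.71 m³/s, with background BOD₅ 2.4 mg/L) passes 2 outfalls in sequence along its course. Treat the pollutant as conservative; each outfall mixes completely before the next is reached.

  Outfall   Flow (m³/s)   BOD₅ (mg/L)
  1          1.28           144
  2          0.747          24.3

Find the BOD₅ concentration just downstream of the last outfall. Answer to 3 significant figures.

Outfall 1: combined Q = 8.990 m³/s; C = (7.710·2.400 + 1.280·144.0)/8.990 = 22.56 mg/L.
Outfall 2: combined Q = 9.737 m³/s; C = (8.990·22.56 + 0.7470·24.30)/9.737 = 22.69 mg/L.

22.7 mg/L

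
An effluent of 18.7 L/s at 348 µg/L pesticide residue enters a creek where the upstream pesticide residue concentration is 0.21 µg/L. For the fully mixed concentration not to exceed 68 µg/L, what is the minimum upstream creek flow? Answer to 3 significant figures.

Set C_mix = 68: (Q·0.2100 + 18.70·348.0) / (Q + 18.70) = 68
→ Q = 18.70·(348.0 − 68)/(68 − 0.2100) = 77.24 L/s.

77.2 L/s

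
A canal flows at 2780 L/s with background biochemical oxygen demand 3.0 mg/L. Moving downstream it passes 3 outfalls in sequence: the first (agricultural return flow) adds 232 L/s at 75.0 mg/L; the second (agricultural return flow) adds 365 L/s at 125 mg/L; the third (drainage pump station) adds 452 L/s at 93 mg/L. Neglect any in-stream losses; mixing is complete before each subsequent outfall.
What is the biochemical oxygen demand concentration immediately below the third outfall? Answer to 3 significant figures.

After outfall 1: Q = 2780 + 232.0 = 3012 L/s; C = (2780·3.000 + 232.0·75.00)/3012 = 8.546 mg/L.
After outfall 2: Q = 3012 + 365.0 = 3377 L/s; C = (3012·8.546 + 365.0·125.0)/3377 = 21.13 mg/L.
After outfall 3: Q = 3377 + 452.0 = 3829 L/s; C = (3377·21.13 + 452.0·93.00)/3829 = 29.62 mg/L.

29.6 mg/L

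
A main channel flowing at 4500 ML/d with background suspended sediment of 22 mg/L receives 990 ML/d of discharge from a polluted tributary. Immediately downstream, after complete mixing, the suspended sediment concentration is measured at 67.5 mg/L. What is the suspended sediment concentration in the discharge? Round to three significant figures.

Mass balance: 4500·22.00 + 990.0·Cₑ = 5490·67.50
→ Cₑ = (5490·67.50 − 4500·22.00) / 990.0 = 274.3 mg/L.

274 mg/L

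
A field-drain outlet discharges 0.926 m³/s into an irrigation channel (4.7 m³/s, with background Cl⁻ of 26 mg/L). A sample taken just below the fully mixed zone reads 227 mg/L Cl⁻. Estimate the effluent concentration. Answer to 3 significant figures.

1250 mg/L

Mass balance: 4.700·26.00 + 0.9260·Cₑ = 5.626·227.0
→ Cₑ = (5.626·227.0 − 4.700·26.00) / 0.9260 = 1247 mg/L.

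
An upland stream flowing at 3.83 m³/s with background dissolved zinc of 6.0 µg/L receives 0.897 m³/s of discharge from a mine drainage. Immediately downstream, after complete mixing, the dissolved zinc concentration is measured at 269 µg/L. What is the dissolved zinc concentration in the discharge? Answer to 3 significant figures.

Mass balance: 3.830·6.000 + 0.8970·Cₑ = 4.727·269.0
→ Cₑ = (4.727·269.0 − 3.830·6.000) / 0.8970 = 1392 µg/L.

1390 µg/L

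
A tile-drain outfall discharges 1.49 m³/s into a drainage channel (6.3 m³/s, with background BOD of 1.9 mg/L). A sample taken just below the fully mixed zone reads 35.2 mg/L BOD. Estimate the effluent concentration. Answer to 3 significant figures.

176 mg/L

Mass balance: 6.300·1.900 + 1.490·Cₑ = 7.790·35.20
→ Cₑ = (7.790·35.20 − 6.300·1.900) / 1.490 = 176.0 mg/L.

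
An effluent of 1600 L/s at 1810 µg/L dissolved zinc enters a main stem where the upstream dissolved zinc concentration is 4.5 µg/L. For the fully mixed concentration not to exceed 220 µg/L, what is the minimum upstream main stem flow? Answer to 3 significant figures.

11800 L/s

Set C_mix = 220: (Q·4.500 + 1600·1810) / (Q + 1600) = 220
→ Q = 1600·(1810 − 220)/(220 − 4.500) = 11810 L/s.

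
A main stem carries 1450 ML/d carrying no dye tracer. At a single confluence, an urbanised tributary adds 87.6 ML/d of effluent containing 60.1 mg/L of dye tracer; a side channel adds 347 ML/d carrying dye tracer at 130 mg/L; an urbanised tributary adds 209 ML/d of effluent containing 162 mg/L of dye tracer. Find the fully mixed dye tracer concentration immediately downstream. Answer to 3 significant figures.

Flow-weighted average: C = (1450·0 + 87.60·60.10 + 347.0·130.0 + 209.0·162.0) / 2094 = 84230/2094 = 40.23 mg/L.

40.2 mg/L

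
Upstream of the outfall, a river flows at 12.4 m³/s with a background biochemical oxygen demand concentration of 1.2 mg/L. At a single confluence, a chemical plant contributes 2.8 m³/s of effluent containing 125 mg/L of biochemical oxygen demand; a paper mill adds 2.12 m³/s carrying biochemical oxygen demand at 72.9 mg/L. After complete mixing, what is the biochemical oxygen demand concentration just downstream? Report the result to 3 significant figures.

After mixing, C = (12.40·1.200 + 2.800·125.0 + 2.120·72.90) / 17.32 = 519.4/17.32 = 29.99 mg/L.

30.0 mg/L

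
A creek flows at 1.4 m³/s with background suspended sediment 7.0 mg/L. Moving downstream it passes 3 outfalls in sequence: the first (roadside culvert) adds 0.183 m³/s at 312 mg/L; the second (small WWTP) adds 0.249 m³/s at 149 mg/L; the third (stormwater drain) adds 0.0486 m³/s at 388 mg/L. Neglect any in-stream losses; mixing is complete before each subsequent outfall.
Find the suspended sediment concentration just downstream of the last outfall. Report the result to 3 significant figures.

65.3 mg/L

After outfall 1: Q = 1.400 + 0.1830 = 1.583 m³/s; C = (1.400·7.000 + 0.1830·312.0)/1.583 = 42.26 mg/L.
After outfall 2: Q = 1.583 + 0.2490 = 1.832 m³/s; C = (1.583·42.26 + 0.2490·149.0)/1.832 = 56.77 mg/L.
After outfall 3: Q = 1.832 + 0.04860 = 1.881 m³/s; C = (1.832·56.77 + 0.04860·388.0)/1.881 = 65.33 mg/L.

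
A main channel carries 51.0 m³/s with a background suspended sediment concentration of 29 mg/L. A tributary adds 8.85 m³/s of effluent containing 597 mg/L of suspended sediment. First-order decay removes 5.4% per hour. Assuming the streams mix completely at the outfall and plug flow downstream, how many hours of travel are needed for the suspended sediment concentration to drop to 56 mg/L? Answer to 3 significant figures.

12.6 h

Conservation of mass: C = (51.00·29.00 + 8.850·597.0) / 59.85 = 6762/59.85 = 113.0 mg/L.
5.4%/h lost → k = −ln(1 − 0.054) = 0.05551 h⁻¹.
113.0·exp(−k·t) = 56 → t = ln(113.0/56)/k = 45520 s = 12.64 h.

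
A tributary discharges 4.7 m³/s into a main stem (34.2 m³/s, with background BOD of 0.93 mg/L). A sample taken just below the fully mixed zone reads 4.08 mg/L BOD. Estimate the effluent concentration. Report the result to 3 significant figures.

Mass balance: 34.20·0.9300 + 4.700·Cₑ = 38.90·4.080
→ Cₑ = (38.90·4.080 − 34.20·0.9300) / 4.700 = 27.00 mg/L.

27.0 mg/L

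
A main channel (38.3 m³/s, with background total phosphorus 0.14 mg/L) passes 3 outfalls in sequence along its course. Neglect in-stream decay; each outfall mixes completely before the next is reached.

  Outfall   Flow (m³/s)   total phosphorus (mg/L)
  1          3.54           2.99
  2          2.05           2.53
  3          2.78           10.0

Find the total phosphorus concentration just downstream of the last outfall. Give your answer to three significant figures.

1.05 mg/L

Outfall 1: combined Q = 41.84 m³/s; C = (38.30·0.1400 + 3.540·2.990)/41.84 = 0.3811 mg/L.
Outfall 2: combined Q = 43.89 m³/s; C = (41.84·0.3811 + 2.050·2.530)/43.89 = 0.4815 mg/L.
Outfall 3: combined Q = 46.67 m³/s; C = (43.89·0.4815 + 2.780·10.00)/46.67 = 1.048 mg/L.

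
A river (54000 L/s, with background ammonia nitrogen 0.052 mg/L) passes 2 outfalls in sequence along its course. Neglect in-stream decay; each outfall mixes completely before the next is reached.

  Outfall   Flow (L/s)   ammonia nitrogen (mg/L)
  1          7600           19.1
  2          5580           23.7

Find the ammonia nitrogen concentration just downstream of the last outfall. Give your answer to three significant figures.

Outfall 1: combined Q = 61600 L/s; C = (54000·0.05200 + 7600·19.10)/61600 = 2.402 mg/L.
Outfall 2: combined Q = 67180 L/s; C = (61600·2.402 + 5580·23.70)/67180 = 4.171 mg/L.

4.17 mg/L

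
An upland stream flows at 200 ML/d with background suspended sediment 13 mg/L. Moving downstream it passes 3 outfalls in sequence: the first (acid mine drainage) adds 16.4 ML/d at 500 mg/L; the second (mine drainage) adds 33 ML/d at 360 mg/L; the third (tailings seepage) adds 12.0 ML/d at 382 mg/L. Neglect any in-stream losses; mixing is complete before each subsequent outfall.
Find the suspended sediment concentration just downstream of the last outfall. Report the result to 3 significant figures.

Outfall 1: combined Q = 216.4 ML/d; C = (200.0·13.00 + 16.40·500.0)/216.4 = 49.91 mg/L.
Outfall 2: combined Q = 249.4 ML/d; C = (216.4·49.91 + 33.00·360.0)/249.4 = 90.94 mg/L.
Outfall 3: combined Q = 261.4 ML/d; C = (249.4·90.94 + 12.00·382.0)/261.4 = 104.3 mg/L.

104 mg/L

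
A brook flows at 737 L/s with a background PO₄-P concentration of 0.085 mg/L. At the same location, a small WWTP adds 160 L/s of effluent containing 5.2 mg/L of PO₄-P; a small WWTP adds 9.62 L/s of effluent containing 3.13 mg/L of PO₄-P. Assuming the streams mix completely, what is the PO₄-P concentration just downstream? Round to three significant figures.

After mixing, C = (737.0·0.08500 + 160.0·5.200 + 9.620·3.130) / 906.6 = 924.8/906.6 = 1.020 mg/L.

1.02 mg/L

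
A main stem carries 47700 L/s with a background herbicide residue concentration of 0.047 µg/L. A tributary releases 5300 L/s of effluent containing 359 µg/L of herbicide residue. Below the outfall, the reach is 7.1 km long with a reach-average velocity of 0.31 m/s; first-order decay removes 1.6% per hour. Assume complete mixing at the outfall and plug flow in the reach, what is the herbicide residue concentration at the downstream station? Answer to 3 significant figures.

Conservation of mass: C = (47700·0.04700 + 5300·359.0) / 53000 = 1905000/53000 = 35.94 µg/L.
Travel time t = 7.1·1000 / 0.31 = 22900 s = 6.362 h.
1.6%/h lost → k = −ln(1 − 0.016) = 0.01613 h⁻¹.
First-order decay: C = 35.94·exp(−k·t) = 35.94·0.9025 = 32.44 µg/L.

32.4 µg/L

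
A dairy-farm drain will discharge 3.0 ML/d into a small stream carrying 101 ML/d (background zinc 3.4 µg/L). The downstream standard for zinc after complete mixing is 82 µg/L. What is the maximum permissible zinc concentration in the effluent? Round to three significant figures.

At the limit, (Qr·Cr + Qe·Cₑ)/(Qr + Qe) = 82:
Cₑ = (104.0·82 − 101.0·3.400) / 3.000 = 2728 µg/L.

2730 µg/L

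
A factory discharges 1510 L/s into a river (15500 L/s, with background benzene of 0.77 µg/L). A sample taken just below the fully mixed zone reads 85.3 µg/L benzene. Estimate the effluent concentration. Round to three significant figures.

953 µg/L

Mass balance: 15500·0.7700 + 1510·Cₑ = 17010·85.30
→ Cₑ = (17010·85.30 − 15500·0.7700) / 1510 = 953.0 µg/L.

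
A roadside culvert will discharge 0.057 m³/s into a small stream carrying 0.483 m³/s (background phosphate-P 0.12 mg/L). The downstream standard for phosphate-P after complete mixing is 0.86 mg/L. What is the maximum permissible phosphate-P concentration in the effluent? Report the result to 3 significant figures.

7.13 mg/L

At the limit, (Qr·Cr + Qe·Cₑ)/(Qr + Qe) = 0.86:
Cₑ = (0.5400·0.86 − 0.4830·0.1200) / 0.05700 = 7.131 mg/L.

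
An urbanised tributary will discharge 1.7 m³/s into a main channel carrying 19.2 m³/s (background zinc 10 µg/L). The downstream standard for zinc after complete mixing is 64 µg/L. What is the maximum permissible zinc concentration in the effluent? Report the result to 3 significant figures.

At the limit, (Qr·Cr + Qe·Cₑ)/(Qr + Qe) = 64:
Cₑ = (20.90·64 − 19.20·10.00) / 1.700 = 673.9 µg/L.

674 µg/L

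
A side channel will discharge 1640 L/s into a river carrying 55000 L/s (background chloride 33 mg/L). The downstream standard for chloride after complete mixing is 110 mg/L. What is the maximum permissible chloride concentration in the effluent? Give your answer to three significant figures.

2690 mg/L

At the limit, (Qr·Cr + Qe·Cₑ)/(Qr + Qe) = 110:
Cₑ = (56640·110 − 55000·33.00) / 1640 = 2692 mg/L.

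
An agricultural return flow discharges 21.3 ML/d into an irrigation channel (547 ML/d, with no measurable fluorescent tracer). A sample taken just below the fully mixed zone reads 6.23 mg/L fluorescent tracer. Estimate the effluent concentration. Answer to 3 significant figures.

166 mg/L

Mass balance: 547.0·0 + 21.30·Cₑ = 568.3·6.230
→ Cₑ = (568.3·6.230 − 547.0·0) / 21.30 = 166.2 mg/L.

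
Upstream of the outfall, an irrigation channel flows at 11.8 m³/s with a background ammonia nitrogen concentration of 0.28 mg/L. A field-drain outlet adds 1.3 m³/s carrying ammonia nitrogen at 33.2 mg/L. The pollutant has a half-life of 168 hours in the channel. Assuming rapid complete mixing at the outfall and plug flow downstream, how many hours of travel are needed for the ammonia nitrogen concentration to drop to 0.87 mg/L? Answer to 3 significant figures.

Mass balance: C = (11.80·0.2800 + 1.300·33.20) / 13.10 = 46.46/13.10 = 3.547 mg/L.
Half-life 168 h → k = ln 2 / 168 = 0.004126 h⁻¹ = 0.09902 d⁻¹.
3.547·exp(−k·t) = 0.87 → t = ln(3.547/0.87)/k = 1226000 s = 340.6 h.

341 h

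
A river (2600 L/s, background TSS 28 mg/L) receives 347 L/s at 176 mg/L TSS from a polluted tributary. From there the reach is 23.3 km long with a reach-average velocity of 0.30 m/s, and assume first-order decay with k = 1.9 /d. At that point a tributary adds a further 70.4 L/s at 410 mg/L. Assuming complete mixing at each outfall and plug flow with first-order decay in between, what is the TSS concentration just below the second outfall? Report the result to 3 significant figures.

17.6 mg/L

Conservation of mass: C = (2600·28.00 + 347.0·176.0) / 2947 = 133900/2947 = 45.43 mg/L; combined flow 2947 L/s.
Travel time t = 23.3·1000 / 0.30 = 77670 s = 21.57 h.
First-order decay: C = 45.43·exp(−k·t) = 45.43·0.1812 = 8.233 mg/L.
At the second outfall, C = (2947·8.233 + 70.40·410.0) / (2947 + 70.40) = 17.61 mg/L.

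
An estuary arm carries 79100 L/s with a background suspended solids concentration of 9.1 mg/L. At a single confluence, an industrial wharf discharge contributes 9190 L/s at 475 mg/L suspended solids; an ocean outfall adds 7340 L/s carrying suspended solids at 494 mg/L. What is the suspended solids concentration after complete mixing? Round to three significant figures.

91.1 mg/L

Conservation of mass: C = (79100·9.100 + 9190·475.0 + 7340·494.0) / 95630 = 8711000/95630 = 91.09 mg/L.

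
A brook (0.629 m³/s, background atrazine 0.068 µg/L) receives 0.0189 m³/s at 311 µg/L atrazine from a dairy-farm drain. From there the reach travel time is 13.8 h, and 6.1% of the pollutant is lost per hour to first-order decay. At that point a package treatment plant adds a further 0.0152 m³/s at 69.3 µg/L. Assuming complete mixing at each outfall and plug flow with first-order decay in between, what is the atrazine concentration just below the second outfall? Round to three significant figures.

5.33 µg/L

Mixed concentration C = ΣQC/ΣQ = (0.6290·0.06800 + 0.01890·311.0) / 0.6479 = 5.921/0.6479 = 9.138 µg/L; combined flow 0.6479 m³/s.
6.1%/h lost → k = −ln(1 − 0.061) = 0.06294 h⁻¹.
Applying C = C₀e^(−kt): 9.138 × 0.4196 = 3.834 µg/L.
At the second outfall, C = (0.6479·3.834 + 0.01520·69.30) / (0.6479 + 0.01520) = 5.335 µg/L.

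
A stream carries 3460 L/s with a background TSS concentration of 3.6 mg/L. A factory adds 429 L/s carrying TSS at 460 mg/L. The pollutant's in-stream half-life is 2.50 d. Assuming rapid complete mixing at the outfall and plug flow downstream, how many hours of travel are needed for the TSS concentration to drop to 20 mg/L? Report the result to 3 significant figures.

85.9 h

Mass balance: C = (3460·3.600 + 429.0·460.0) / 3889 = 209800/3889 = 53.95 mg/L.
Half-life 2.50 d → k = ln 2 / 2.50 = 0.2773 d⁻¹.
53.95·exp(−k·t) = 20 → t = ln(53.95/20)/k = 309200 s = 85.89 h.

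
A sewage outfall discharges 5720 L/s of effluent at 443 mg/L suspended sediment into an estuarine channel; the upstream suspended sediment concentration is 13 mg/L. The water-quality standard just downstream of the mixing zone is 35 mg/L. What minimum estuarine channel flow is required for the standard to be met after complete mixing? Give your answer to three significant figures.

106000 L/s

Set C_mix = 35: (Q·13.00 + 5720·443.0) / (Q + 5720) = 35
→ Q = 5720·(443.0 − 35)/(35 − 13.00) = 106100 L/s.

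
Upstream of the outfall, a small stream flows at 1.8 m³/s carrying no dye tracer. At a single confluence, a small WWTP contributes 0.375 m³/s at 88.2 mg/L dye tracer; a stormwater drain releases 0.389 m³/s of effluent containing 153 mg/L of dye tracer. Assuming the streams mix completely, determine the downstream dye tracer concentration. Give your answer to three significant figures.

36.1 mg/L

Mixed concentration C = ΣQC/ΣQ = (1.800·0 + 0.3750·88.20 + 0.3890·153.0) / 2.564 = 92.59/2.564 = 36.11 mg/L.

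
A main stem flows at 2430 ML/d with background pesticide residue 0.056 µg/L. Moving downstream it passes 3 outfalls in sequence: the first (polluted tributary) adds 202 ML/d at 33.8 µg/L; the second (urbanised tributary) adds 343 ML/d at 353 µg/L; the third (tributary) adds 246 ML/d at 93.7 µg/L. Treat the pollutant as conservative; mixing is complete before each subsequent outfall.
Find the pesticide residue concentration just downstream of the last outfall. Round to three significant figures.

Below outfall 1: Q → 2632 ML/d, C = (2430·0.05600 + 202.0·33.80)/2632 = 2.646 µg/L.
Below outfall 2: Q → 2975 ML/d, C = (2632·2.646 + 343.0·353.0)/2975 = 43.04 µg/L.
Below outfall 3: Q → 3221 ML/d, C = (2975·43.04 + 246.0·93.70)/3221 = 46.91 µg/L.

46.9 µg/L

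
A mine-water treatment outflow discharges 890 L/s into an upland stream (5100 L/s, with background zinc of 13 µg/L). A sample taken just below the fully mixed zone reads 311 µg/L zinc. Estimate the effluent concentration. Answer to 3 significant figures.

Mass balance: 5100·13.00 + 890.0·Cₑ = 5990·311.0
→ Cₑ = (5990·311.0 − 5100·13.00) / 890.0 = 2019 µg/L.

2020 µg/L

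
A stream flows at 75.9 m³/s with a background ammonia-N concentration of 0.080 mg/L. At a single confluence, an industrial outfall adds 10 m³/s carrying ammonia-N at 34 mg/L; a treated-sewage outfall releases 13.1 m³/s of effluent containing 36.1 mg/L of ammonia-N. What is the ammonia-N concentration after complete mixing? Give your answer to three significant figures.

8.27 mg/L

After mixing, C = (75.90·0.08000 + 10.00·34.00 + 13.10·36.10) / 99.00 = 819.0/99.00 = 8.273 mg/L.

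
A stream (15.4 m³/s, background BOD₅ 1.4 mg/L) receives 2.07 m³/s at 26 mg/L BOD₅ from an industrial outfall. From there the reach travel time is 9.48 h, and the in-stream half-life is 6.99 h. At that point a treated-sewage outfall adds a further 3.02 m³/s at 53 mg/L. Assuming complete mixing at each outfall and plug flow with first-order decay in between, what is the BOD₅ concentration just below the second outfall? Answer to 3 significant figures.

After mixing, C = (15.40·1.400 + 2.070·26.00) / 17.47 = 75.38/17.47 = 4.315 mg/L; combined flow 17.47 m³/s.
Half-life 6.99 h → k = ln 2 / 6.99 = 0.09916 h⁻¹ = 2.380 d⁻¹.
Decay over the reach: 4.315·exp(−kt) = 4.315·0.3906 = 1.685 mg/L.
Second outfall: C = (17.47·1.685 + 3.020·53.00)/20.49 = 9.249 mg/L.

9.25 mg/L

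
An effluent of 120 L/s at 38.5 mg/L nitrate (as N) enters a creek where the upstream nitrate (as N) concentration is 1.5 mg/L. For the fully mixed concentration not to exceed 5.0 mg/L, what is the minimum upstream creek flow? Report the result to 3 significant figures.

Set C_mix = 5.0: (Q·1.500 + 120.0·38.50) / (Q + 120.0) = 5.0
→ Q = 120.0·(38.50 − 5.0)/(5.0 − 1.500) = 1149 L/s.

1150 L/s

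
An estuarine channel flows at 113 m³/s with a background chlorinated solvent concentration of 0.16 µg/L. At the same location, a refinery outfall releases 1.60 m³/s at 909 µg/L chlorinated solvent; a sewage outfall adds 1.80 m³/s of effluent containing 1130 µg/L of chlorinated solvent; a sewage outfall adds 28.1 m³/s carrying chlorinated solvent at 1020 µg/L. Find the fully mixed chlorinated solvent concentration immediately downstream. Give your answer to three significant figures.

Conservation of mass: C = (113.0·0.1600 + 1.600·909.0 + 1.800·1130 + 28.10·1020) / 144.5 = 32170/144.5 = 222.6 µg/L.

223 µg/L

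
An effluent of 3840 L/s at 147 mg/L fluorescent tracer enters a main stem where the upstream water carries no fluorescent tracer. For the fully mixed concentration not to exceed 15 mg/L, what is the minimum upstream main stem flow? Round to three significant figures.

33800 L/s

Set C_mix = 15: (Q·0 + 3840·147.0) / (Q + 3840) = 15
→ Q = 3840·(147.0 − 15)/(15 − 0) = 33790 L/s.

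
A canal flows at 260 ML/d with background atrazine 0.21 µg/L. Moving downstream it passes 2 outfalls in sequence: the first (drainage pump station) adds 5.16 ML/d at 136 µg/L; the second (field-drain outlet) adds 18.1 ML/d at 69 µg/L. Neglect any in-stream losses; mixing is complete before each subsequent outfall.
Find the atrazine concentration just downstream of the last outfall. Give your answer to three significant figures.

7.08 µg/L

Below outfall 1: Q → 265.2 ML/d, C = (260.0·0.2100 + 5.160·136.0)/265.2 = 2.852 µg/L.
Below outfall 2: Q → 283.3 ML/d, C = (265.2·2.852 + 18.10·69.00)/283.3 = 7.079 µg/L.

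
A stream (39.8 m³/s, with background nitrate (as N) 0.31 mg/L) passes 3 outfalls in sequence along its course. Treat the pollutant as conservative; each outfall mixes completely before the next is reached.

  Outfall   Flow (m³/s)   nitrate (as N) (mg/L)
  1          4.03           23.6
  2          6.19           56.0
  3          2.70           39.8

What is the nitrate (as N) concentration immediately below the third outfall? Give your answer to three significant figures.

10.7 mg/L

Outfall 1: combined Q = 43.83 m³/s; C = (39.80·0.3100 + 4.030·23.60)/43.83 = 2.451 mg/L.
Outfall 2: combined Q = 50.02 m³/s; C = (43.83·2.451 + 6.190·56.00)/50.02 = 9.078 mg/L.
Outfall 3: combined Q = 52.72 m³/s; C = (50.02·9.078 + 2.700·39.80)/52.72 = 10.65 mg/L.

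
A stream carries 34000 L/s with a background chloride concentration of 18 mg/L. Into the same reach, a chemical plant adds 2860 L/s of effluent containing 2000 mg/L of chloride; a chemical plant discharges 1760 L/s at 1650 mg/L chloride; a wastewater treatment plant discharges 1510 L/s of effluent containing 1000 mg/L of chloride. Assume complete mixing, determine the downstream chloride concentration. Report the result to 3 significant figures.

268 mg/L

Conservation of mass: C = (34000·18.00 + 2860·2000 + 1760·1650 + 1510·1000) / 40130 = 10750000/40130 = 267.8 mg/L.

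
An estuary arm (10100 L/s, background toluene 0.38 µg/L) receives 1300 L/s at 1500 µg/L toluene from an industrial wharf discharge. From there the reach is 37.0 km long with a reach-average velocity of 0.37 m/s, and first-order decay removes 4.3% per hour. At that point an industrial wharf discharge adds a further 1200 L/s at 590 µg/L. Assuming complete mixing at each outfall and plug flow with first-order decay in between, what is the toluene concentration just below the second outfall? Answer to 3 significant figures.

102 µg/L

Flow-weighted average: C = (10100·0.3800 + 1300·1500) / 11400 = 1954000/11400 = 171.4 µg/L; combined flow 11400 L/s.
Travel time t = 37.0·1000 / 0.37 = 100000 s = 27.78 h.
4.3%/h lost → k = −ln(1 − 0.043) = 0.04395 h⁻¹.
After decay, C = 171.4 × e^(−kt) = 171.4 × 0.2950 = 50.55 µg/L.
Second outfall: C = (11400·50.55 + 1200·590.0)/12600 = 101.9 µg/L.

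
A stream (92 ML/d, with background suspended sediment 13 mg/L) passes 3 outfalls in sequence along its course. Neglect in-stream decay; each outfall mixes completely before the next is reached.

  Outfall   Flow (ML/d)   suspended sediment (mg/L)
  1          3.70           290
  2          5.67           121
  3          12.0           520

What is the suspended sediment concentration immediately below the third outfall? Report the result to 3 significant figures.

After outfall 1: Q = 92.00 + 3.700 = 95.70 ML/d; C = (92.00·13.00 + 3.700·290.0)/95.70 = 23.71 mg/L.
After outfall 2: Q = 95.70 + 5.670 = 101.4 ML/d; C = (95.70·23.71 + 5.670·121.0)/101.4 = 29.15 mg/L.
After outfall 3: Q = 101.4 + 12.00 = 113.4 ML/d; C = (101.4·29.15 + 12.00·520.0)/113.4 = 81.11 mg/L.

81.1 mg/L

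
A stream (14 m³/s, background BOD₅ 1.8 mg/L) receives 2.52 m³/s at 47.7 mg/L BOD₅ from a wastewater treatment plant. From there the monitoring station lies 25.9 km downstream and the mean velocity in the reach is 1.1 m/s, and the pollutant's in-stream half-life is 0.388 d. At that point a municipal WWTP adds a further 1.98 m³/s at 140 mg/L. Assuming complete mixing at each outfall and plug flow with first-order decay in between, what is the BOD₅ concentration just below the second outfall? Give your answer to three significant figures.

Mass balance: C = (14.00·1.800 + 2.520·47.70) / 16.52 = 145.4/16.52 = 8.802 mg/L; combined flow 16.52 m³/s.
Travel time t = 25.9·1000 / 1.1 = 23550 s = 6.540 h.
Half-life 0.388 d → k = ln 2 / 0.388 = 1.786 d⁻¹.
Decay over the reach: 8.802·exp(−kt) = 8.802·0.6146 = 5.409 mg/L.
Second outfall: C = (16.52·5.409 + 1.980·140.0)/18.50 = 19.81 mg/L.

19.8 mg/L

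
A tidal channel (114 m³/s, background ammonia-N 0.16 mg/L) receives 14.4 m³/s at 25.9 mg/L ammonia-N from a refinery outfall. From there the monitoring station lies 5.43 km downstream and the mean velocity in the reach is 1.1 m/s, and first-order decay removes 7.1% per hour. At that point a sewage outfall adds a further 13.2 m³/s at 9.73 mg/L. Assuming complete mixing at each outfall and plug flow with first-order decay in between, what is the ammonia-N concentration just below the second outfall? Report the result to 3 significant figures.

3.40 mg/L

After mixing, C = (114.0·0.1600 + 14.40·25.90) / 128.4 = 391.2/128.4 = 3.047 mg/L; combined flow 128.4 m³/s.
Travel time t = 5.43·1000 / 1.1 = 4936 s = 1.371 h.
7.1%/h lost → k = −ln(1 − 0.071) = 0.07365 h⁻¹.
Decay over the reach: 3.047·exp(−kt) = 3.047·0.9039 = 2.754 mg/L.
Second outfall: C = (128.4·2.754 + 13.20·9.730)/141.6 = 3.404 mg/L.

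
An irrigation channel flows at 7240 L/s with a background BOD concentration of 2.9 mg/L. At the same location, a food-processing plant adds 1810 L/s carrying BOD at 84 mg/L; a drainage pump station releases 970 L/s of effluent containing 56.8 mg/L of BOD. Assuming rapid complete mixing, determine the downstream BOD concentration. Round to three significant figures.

22.8 mg/L

After mixing, C = (7240·2.900 + 1810·84.00 + 970.0·56.80) / 10020 = 228100/10020 = 22.77 mg/L.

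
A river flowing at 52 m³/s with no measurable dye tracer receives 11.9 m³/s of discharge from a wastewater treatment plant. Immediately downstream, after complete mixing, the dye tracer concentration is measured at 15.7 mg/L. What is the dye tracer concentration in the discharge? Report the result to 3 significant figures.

84.3 mg/L

Mass balance: 52.00·0 + 11.90·Cₑ = 63.90·15.70
→ Cₑ = (63.90·15.70 − 52.00·0) / 11.90 = 84.31 mg/L.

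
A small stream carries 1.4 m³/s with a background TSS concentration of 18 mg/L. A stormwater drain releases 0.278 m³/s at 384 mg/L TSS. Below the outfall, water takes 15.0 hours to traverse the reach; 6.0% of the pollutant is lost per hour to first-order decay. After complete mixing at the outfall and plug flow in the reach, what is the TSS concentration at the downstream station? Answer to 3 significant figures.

31.1 mg/L

After mixing, C = (1.400·18.00 + 0.2780·384.0) / 1.678 = 132.0/1.678 = 78.64 mg/L.
6.0%/h lost → k = −ln(1 − 0.06) = 0.06188 h⁻¹.
Applying C = C₀e^(−kt): 78.64 × 0.3953 = 31.08 mg/L.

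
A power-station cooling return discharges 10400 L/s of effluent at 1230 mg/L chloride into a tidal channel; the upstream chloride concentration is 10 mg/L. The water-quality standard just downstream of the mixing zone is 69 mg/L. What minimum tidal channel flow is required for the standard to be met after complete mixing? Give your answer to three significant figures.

205000 L/s

Set C_mix = 69: (Q·10.00 + 10400·1230) / (Q + 10400) = 69
→ Q = 10400·(1230 − 69)/(69 − 10.00) = 204700 L/s.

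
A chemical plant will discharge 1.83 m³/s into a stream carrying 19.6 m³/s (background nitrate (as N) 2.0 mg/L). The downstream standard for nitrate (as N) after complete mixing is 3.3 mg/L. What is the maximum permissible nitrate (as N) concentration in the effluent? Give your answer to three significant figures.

17.2 mg/L

At the limit, (Qr·Cr + Qe·Cₑ)/(Qr + Qe) = 3.3:
Cₑ = (21.43·3.3 − 19.60·2.000) / 1.830 = 17.22 mg/L.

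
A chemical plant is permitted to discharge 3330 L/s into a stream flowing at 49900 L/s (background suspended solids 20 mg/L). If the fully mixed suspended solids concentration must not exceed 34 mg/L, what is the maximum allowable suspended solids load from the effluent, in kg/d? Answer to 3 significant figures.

Mass balance at the limit: 49900·20.00 + 3330·Cₑ = 53230·34 → Cₑ = 243.8 mg/L.
3330 L/s = 3.330 m³/s. Load = 3.330 m³/s × 243.8 g/m³ × 86 400 s/d = 70140 kg/d.

70100 kg/d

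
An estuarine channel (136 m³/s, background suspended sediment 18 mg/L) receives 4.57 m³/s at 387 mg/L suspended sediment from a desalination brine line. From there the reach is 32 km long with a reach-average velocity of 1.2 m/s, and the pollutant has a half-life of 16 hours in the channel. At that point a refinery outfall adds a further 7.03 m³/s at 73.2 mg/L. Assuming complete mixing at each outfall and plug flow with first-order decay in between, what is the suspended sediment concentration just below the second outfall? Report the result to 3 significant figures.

24.2 mg/L

Mixed concentration C = ΣQC/ΣQ = (136.0·18.00 + 4.570·387.0) / 140.6 = 4217/140.6 = 30.00 mg/L; combined flow 140.6 m³/s.
Travel time t = 32·1000 / 1.2 = 26670 s = 7.407 h.
Half-life 16 h → k = ln 2 / 16 = 0.04332 h⁻¹ = 1.040 d⁻¹.
Applying C = C₀e^(−kt): 30.00 × 0.7255 = 21.76 mg/L.
Second outfall: C = (140.6·21.76 + 7.030·73.20)/147.6 = 24.21 mg/L.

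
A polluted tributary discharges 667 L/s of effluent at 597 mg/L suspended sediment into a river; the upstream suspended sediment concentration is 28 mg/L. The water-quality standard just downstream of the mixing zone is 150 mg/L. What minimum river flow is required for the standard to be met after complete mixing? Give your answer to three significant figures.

2440 L/s

Set C_mix = 150: (Q·28.00 + 667.0·597.0) / (Q + 667.0) = 150
→ Q = 667.0·(597.0 − 150)/(150 − 28.00) = 2444 L/s.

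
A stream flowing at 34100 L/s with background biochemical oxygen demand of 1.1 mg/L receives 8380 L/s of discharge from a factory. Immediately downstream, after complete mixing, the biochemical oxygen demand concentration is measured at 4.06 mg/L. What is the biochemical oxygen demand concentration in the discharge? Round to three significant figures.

Mass balance: 34100·1.100 + 8380·Cₑ = 42480·4.060
→ Cₑ = (42480·4.060 − 34100·1.100) / 8380 = 16.10 mg/L.

16.1 mg/L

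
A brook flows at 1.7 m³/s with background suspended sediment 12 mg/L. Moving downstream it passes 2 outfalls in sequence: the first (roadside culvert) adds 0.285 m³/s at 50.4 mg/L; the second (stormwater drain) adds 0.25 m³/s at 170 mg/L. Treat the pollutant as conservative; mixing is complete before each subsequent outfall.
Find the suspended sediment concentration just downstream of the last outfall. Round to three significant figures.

34.6 mg/L

After outfall 1: Q = 1.700 + 0.2850 = 1.985 m³/s; C = (1.700·12.00 + 0.2850·50.40)/1.985 = 17.51 mg/L.
After outfall 2: Q = 1.985 + 0.2500 = 2.235 m³/s; C = (1.985·17.51 + 0.2500·170.0)/2.235 = 34.57 mg/L.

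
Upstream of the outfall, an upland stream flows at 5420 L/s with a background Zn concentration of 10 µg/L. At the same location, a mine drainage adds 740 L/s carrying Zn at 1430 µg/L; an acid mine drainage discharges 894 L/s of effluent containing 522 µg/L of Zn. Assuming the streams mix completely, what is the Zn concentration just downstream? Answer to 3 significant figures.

224 µg/L

Mass balance: C = (5420·10.00 + 740.0·1430 + 894.0·522.0) / 7054 = 1579000/7054 = 223.9 µg/L.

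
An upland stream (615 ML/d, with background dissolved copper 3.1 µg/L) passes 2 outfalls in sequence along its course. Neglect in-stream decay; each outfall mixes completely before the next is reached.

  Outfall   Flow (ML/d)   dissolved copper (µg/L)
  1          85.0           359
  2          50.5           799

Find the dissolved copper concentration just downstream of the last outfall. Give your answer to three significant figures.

97.0 µg/L

After outfall 1: Q = 615.0 + 85.00 = 700.0 ML/d; C = (615.0·3.100 + 85.00·359.0)/700.0 = 46.32 µg/L.
After outfall 2: Q = 700.0 + 50.50 = 750.5 ML/d; C = (700.0·46.32 + 50.50·799.0)/750.5 = 96.96 µg/L.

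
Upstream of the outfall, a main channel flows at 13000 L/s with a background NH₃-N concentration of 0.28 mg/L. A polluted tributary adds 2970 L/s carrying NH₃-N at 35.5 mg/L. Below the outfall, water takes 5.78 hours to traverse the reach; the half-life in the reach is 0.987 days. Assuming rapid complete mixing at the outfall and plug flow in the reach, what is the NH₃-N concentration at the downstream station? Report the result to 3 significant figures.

Flow-weighted average: C = (13000·0.2800 + 2970·35.50) / 15970 = 109100/15970 = 6.830 mg/L.
Half-life 0.987 d → k = ln 2 / 0.987 = 0.7023 d⁻¹.
Applying C = C₀e^(−kt): 6.830 × 0.8444 = 5.767 mg/L.

5.77 mg/L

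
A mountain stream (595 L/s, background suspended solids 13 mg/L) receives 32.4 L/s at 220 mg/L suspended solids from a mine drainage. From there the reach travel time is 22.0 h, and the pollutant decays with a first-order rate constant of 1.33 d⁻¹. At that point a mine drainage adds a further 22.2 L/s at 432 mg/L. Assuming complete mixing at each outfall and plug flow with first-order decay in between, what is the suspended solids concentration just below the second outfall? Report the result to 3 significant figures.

Mixed concentration C = ΣQC/ΣQ = (595.0·13.00 + 32.40·220.0) / 627.4 = 14860/627.4 = 23.69 mg/L; combined flow 627.4 L/s.
After decay, C = 23.69 × e^(−kt) = 23.69 × 0.2955 = 7.000 mg/L.
Second outfall: C = (627.4·7.000 + 22.20·432.0)/649.6 = 21.52 mg/L.

21.5 mg/L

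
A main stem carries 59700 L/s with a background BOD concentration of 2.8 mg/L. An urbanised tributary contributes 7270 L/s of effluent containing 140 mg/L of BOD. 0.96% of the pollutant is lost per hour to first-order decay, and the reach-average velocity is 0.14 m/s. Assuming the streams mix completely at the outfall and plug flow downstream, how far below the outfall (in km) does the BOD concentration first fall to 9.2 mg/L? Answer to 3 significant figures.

Mass balance: C = (59700·2.800 + 7270·140.0) / 66970 = 1185000/66970 = 17.69 mg/L.
0.96%/h lost → k = −ln(1 − 0.0096) = 0.009646 h⁻¹.
Set 17.69·exp(−k·t) = 9.2 → t = ln(17.69/9.2)/k = 244100 s = 67.80 h.
Distance = v·t = 0.14·244100 = 34170 m = 34.17 km.

34.2 km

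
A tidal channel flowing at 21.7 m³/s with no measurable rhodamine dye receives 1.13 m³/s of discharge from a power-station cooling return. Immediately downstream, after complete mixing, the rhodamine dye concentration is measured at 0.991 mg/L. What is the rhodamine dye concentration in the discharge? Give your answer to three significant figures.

Mass balance: 21.70·0 + 1.130·Cₑ = 22.83·0.9910
→ Cₑ = (22.83·0.9910 − 21.70·0) / 1.130 = 20.02 mg/L.

20.0 mg/L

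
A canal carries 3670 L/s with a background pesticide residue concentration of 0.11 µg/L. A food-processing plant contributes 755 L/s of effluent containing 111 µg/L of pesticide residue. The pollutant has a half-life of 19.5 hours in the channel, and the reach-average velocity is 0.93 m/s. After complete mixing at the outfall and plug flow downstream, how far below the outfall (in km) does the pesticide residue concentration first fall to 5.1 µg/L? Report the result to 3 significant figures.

124 km

Mixed concentration C = ΣQC/ΣQ = (3670·0.1100 + 755.0·111.0) / 4425 = 84210/4425 = 19.03 µg/L.
Half-life 19.5 h → k = ln 2 / 19.5 = 0.03555 h⁻¹ = 0.8531 d⁻¹.
Set 19.03·exp(−k·t) = 5.1 → t = ln(19.03/5.1)/k = 133400 s = 37.04 h.
Distance = v·t = 0.93·133400 = 124000 m = 124.0 km.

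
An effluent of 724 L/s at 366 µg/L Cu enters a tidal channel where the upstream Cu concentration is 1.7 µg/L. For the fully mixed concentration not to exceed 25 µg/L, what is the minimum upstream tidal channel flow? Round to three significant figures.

Set C_mix = 25: (Q·1.700 + 724.0·366.0) / (Q + 724.0) = 25
→ Q = 724.0·(366.0 − 25)/(25 − 1.700) = 10600 L/s.

10600 L/s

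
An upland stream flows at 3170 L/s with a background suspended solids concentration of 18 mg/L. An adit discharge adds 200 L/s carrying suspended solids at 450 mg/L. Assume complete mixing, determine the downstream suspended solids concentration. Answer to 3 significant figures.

After mixing, C = (3170·18.00 + 200.0·450.0) / 3370 = 147100/3370 = 43.64 mg/L.

43.6 mg/L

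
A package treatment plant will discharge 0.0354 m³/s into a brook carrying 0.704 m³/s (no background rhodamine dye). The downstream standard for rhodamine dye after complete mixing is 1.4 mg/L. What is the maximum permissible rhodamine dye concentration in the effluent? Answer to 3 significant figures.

At the limit, (Qr·Cr + Qe·Cₑ)/(Qr + Qe) = 1.4:
Cₑ = (0.7394·1.4 − 0.7040·0) / 0.03540 = 29.24 mg/L.

29.2 mg/L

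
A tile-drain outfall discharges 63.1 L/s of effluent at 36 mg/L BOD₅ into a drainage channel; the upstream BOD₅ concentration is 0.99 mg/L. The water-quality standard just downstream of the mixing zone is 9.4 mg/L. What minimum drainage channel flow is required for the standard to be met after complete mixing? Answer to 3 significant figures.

200 L/s

Set C_mix = 9.4: (Q·0.9900 + 63.10·36.00) / (Q + 63.10) = 9.4
→ Q = 63.10·(36.00 − 9.4)/(9.4 − 0.9900) = 199.6 L/s.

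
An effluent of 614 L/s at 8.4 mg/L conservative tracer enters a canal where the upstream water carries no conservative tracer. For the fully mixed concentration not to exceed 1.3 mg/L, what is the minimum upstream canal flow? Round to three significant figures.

3350 L/s

Set C_mix = 1.3: (Q·0 + 614.0·8.400) / (Q + 614.0) = 1.3
→ Q = 614.0·(8.400 − 1.3)/(1.3 − 0) = 3353 L/s.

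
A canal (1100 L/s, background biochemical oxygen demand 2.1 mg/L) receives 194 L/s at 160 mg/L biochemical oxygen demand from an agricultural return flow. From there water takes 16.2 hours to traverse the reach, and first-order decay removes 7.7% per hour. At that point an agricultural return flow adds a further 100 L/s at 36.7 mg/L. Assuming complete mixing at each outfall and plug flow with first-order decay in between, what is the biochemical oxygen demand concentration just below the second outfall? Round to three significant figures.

9.17 mg/L

Mixed concentration C = ΣQC/ΣQ = (1100·2.100 + 194.0·160.0) / 1294 = 33350/1294 = 25.77 mg/L; combined flow 1294 L/s.
7.7%/h lost → k = −ln(1 − 0.077) = 0.08013 h⁻¹.
Decay over the reach: 25.77·exp(−kt) = 25.77·0.2731 = 7.038 mg/L.
Second outfall: C = (1294·7.038 + 100.0·36.70)/1394 = 9.166 mg/L.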